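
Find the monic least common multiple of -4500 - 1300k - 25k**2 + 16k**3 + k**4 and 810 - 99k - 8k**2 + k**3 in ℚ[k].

Euclidean algorithm in ℚ[k]:
  k**4 + 16k**3 - 25k**2 - 1300k - 4500 = (k + 24)(k**3 - 8k**2 - 99k + 810) + (266k**2 + 266k - 23940)
  k**3 - 8k**2 - 99k + 810 = ((1/266)k - 9/266)(266k**2 + 266k - 23940) + (0)
Last nonzero remainder: 266k**2 + 266k - 23940. Dividing through by 266 gives the monic gcd k**2 + k - 90.
Then lcm(f, g) = f·g / gcd(f, g); expanding and making the result monic gives the answer.

40500 + 7200k - 1075k**2 - 169k**3 + 7k**4 + k**5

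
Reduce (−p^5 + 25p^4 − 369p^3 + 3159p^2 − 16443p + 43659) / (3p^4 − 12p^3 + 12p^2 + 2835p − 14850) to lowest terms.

(−p^3 + 16p^2 − 126p + 441)/(3p^2 + 15p − 150)

Euclidean algorithm in ℚ[p]:
  −p^5 + 25p^4 − 369p^3 + 3159p^2 − 16443p + 43659 = (−(1/3)p + 7)(3p^4 − 12p^3 + 12p^2 + 2835p − 14850) + (−281p^3 + 4020p^2 − 41238p + 147609)
  3p^4 − 12p^3 + 12p^2 + 2835p − 14850 = (−(3/281)p − 8688/78961)(−281p^3 + 4020p^2 − 41238p + 147609) + ((1109658/78961)p^2 − (9986922/78961)p + 109856142/78961)
  −281p^3 + 4020p^2 − 41238p + 147609 = (−(22188041/1109658)p + 39243617/369886)((1109658/78961)p^2 − (9986922/78961)p + 109856142/78961) + (0)
Last nonzero remainder: (1109658/78961)p^2 − (9986922/78961)p + 109856142/78961. Dividing through by 1109658/78961 gives the monic gcd p^2 − 9p + 99.
Cancel p^2 − 9p + 99 from numerator and denominator to get the reduced form.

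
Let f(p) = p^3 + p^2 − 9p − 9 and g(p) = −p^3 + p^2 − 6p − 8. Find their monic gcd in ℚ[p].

p + 1

Repeated division with remainder:
  p^3 + p^2 − 9p − 9 = (−1)(−p^3 + p^2 − 6p − 8) + (2p^2 − 15p − 17)
  −p^3 + p^2 − 6p − 8 = (−(1/2)p − 13/4)(2p^2 − 15p − 17) + (−(253/4)p − 253/4)
  2p^2 − 15p − 17 = (−(8/253)p + 68/253)(−(253/4)p − 253/4) + (0)
Last nonzero remainder: −(253/4)p − 253/4. Dividing through by −253/4 gives the monic gcd p + 1.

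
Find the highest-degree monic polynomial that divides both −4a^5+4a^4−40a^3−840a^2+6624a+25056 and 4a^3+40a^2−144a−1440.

a^2−36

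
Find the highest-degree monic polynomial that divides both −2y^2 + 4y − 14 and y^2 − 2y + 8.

1

Repeated division with remainder:
  −2y^2 + 4y − 14 = (−2)(y^2 − 2y + 8) + (2)
  y^2 − 2y + 8 = ((1/2)y^2 − y + 4)(2) + (0)
The last nonzero remainder is the constant 2, so the polynomials are coprime and gcd = 1.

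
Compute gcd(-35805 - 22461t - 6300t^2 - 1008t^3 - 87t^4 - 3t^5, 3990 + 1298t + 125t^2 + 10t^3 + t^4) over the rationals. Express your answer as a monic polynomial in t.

Apply the Euclidean algorithm:
  -3t^5 - 87t^4 - 1008t^3 - 6300t^2 - 22461t - 35805 = (-3t - 57)(t^4 + 10t^3 + 125t^2 + 1298t + 3990) + (-63t^3 + 4719t^2 + 63495t + 191625)
  t^4 + 10t^3 + 125t^2 + 1298t + 3990 = (-(1/63)t - 1783/1323)(-63t^3 + 4719t^2 + 63495t + 191625) + ((3304249/441)t^2 + (13216996/147)t + 16521245/63)
  -63t^3 + 4719t^2 + 63495t + 191625 = (-(27783/3304249)t + 2414475/3304249)((3304249/441)t^2 + (13216996/147)t + 16521245/63) + (0)
Last nonzero remainder: (3304249/441)t^2 + (13216996/147)t + 16521245/63. Dividing through by 3304249/441 gives the monic gcd t^2 + 12t + 35.

35 + 12t + t^2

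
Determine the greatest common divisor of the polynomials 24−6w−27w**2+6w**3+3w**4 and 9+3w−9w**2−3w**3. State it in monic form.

By polynomial division,
  3w**4+6w**3−27w**2−6w+24 = (−w+1)(−3w**3−9w**2+3w+9) + (−15w**2+15)
  −3w**3−9w**2+3w+9 = ((1/5)w+3/5)(−15w**2+15) + (0)
Last nonzero remainder: −15w**2+15. Dividing through by −15 gives the monic gcd w**2−1.

−1+w**2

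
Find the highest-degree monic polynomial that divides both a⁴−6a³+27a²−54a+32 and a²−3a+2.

a²−3a+2

Repeated division with remainder:
  a⁴−6a³+27a²−54a+32 = (a²−3a+16)(a²−3a+2) + (0)
The last nonzero remainder a²−3a+2 is already monic.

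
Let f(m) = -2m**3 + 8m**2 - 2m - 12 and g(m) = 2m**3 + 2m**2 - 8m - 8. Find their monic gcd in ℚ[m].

m**2 - m - 2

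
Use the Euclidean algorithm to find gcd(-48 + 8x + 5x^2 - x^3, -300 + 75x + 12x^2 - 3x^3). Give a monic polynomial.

-4 + x

Repeated division with remainder:
  -x^3 + 5x^2 + 8x - 48 = (1/3)(-3x^3 + 12x^2 + 75x - 300) + (x^2 - 17x + 52)
  -3x^3 + 12x^2 + 75x - 300 = (-3x - 39)(x^2 - 17x + 52) + (-432x + 1728)
  x^2 - 17x + 52 = (-(1/432)x + 13/432)(-432x + 1728) + (0)
Last nonzero remainder: -432x + 1728. Dividing through by -432 gives the monic gcd x - 4.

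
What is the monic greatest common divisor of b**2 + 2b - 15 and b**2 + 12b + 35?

b + 5

Apply the Euclidean algorithm:
  b**2 + 2b - 15 = (b**2 + 12b + 35) + (-10b - 50)
  b**2 + 12b + 35 = (-(1/10)b - 7/10)(-10b - 50) + (0)
Last nonzero remainder: -10b - 50. Dividing through by -10 gives the monic gcd b + 5.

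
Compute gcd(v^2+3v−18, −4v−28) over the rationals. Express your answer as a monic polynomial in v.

Apply the Euclidean algorithm:
  v^2+3v−18 = (−(1/4)v+1)(−4v−28) + (10)
  −4v−28 = (−(2/5)v−14/5)(10) + (0)
The last nonzero remainder is the constant 10, so the polynomials are coprime and gcd = 1.

1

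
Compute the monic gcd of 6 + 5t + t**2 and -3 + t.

Apply the Euclidean algorithm:
  t**2 + 5t + 6 = (t + 8)(t - 3) + (30)
  t - 3 = ((1/30)t - 1/10)(30) + (0)
The last nonzero remainder is the constant 30, so the polynomials are coprime and gcd = 1.

1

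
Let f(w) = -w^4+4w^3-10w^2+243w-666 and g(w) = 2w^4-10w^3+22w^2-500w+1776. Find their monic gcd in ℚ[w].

Euclidean algorithm in ℚ[w]:
  -w^4+4w^3-10w^2+243w-666 = (-1/2)(2w^4-10w^3+22w^2-500w+1776) + (-w^3+w^2-7w+222)
  2w^4-10w^3+22w^2-500w+1776 = (-2w+8)(-w^3+w^2-7w+222) + (0)
Last nonzero remainder: -w^3+w^2-7w+222. Dividing through by -1 gives the monic gcd w^3-w^2+7w-222.

w^3-w^2+7w-222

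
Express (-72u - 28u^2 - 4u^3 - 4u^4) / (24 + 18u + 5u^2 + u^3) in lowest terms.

Euclidean algorithm in ℚ[u]:
  -4u^4 - 4u^3 - 28u^2 - 72u = (-4u + 16)(u^3 + 5u^2 + 18u + 24) + (-36u^2 - 264u - 384)
  u^3 + 5u^2 + 18u + 24 = (-(1/36)u + 7/108)(-36u^2 - 264u - 384) + ((220/9)u + 440/9)
  -36u^2 - 264u - 384 = (-(81/55)u - 432/55)((220/9)u + 440/9) + (0)
Last nonzero remainder: (220/9)u + 440/9. Dividing through by 220/9 gives the monic gcd u + 2.
Cancel u + 2 from numerator and denominator to get the reduced form.

(-36u + 4u^2 - 4u^3)/(12 + 3u + u^2)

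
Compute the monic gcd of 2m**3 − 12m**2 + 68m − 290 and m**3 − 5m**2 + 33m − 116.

Repeated division with remainder:
  2m**3 − 12m**2 + 68m − 290 = (2)(m**3 − 5m**2 + 33m − 116) + (−2m**2 + 2m − 58)
  m**3 − 5m**2 + 33m − 116 = (−(1/2)m + 2)(−2m**2 + 2m − 58) + (0)
Last nonzero remainder: −2m**2 + 2m − 58. Dividing through by −2 gives the monic gcd m**2 − m + 29.

m**2 − m + 29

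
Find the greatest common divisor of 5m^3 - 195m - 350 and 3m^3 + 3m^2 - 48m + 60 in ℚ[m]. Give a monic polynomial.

m + 5

By polynomial division,
  5m^3 - 195m - 350 = (5/3)(3m^3 + 3m^2 - 48m + 60) + (-5m^2 - 115m - 450)
  3m^3 + 3m^2 - 48m + 60 = (-(3/5)m + 66/5)(-5m^2 - 115m - 450) + (1200m + 6000)
  -5m^2 - 115m - 450 = (-(1/240)m - 3/40)(1200m + 6000) + (0)
Last nonzero remainder: 1200m + 6000. Dividing through by 1200 gives the monic gcd m + 5.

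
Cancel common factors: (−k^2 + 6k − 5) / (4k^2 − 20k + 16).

(−k + 5)/(4k − 16)

Euclidean algorithm in ℚ[k]:
  −k^2 + 6k − 5 = (−1/4)(4k^2 − 20k + 16) + (k − 1)
  4k^2 − 20k + 16 = (4k − 16)(k − 1) + (0)
The last nonzero remainder k − 1 is already monic.
Cancel k − 1 from numerator and denominator to get the reduced form.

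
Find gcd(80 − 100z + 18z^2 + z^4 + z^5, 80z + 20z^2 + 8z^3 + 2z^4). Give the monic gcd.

40 + 10z + 4z^2 + z^3

By polynomial division,
  z^5 + z^4 + 18z^2 − 100z + 80 = ((1/2)z − 3/2)(2z^4 + 8z^3 + 20z^2 + 80z) + (2z^3 + 8z^2 + 20z + 80)
  2z^4 + 8z^3 + 20z^2 + 80z = (z)(2z^3 + 8z^2 + 20z + 80) + (0)
Last nonzero remainder: 2z^3 + 8z^2 + 20z + 80. Dividing through by 2 gives the monic gcd z^3 + 4z^2 + 10z + 40.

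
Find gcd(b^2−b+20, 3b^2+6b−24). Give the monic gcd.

1

Euclidean algorithm in ℚ[b]:
  b^2−b+20 = (1/3)(3b^2+6b−24) + (−3b+28)
  3b^2+6b−24 = (−b−34/3)(−3b+28) + (880/3)
  −3b+28 = (−(9/880)b+21/220)(880/3) + (0)
The last nonzero remainder is the constant 880/3, so the polynomials are coprime and gcd = 1.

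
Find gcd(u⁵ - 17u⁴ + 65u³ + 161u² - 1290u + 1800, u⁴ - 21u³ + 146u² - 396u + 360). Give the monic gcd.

u² - 13u + 30

Apply the Euclidean algorithm:
  u⁵ - 17u⁴ + 65u³ + 161u² - 1290u + 1800 = (u + 4)(u⁴ - 21u³ + 146u² - 396u + 360) + (3u³ - 27u² - 66u + 360)
  u⁴ - 21u³ + 146u² - 396u + 360 = ((1/3)u - 4)(3u³ - 27u² - 66u + 360) + (60u² - 780u + 1800)
  3u³ - 27u² - 66u + 360 = ((1/20)u + 1/5)(60u² - 780u + 1800) + (0)
Last nonzero remainder: 60u² - 780u + 1800. Dividing through by 60 gives the monic gcd u² - 13u + 30.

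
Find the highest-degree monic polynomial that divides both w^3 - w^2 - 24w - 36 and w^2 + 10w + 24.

1

By polynomial division,
  w^3 - w^2 - 24w - 36 = (w - 11)(w^2 + 10w + 24) + (62w + 228)
  w^2 + 10w + 24 = ((1/62)w + 98/961)(62w + 228) + (720/961)
  62w + 228 = ((29791/360)w + 18259/60)(720/961) + (0)
The last nonzero remainder is the constant 720/961, so the polynomials are coprime and gcd = 1.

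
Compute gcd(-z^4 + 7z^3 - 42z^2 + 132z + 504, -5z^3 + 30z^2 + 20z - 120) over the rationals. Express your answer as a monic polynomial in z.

z^2 - 4z - 12

Euclidean algorithm in ℚ[z]:
  -z^4 + 7z^3 - 42z^2 + 132z + 504 = ((1/5)z - 1/5)(-5z^3 + 30z^2 + 20z - 120) + (-40z^2 + 160z + 480)
  -5z^3 + 30z^2 + 20z - 120 = ((1/8)z - 1/4)(-40z^2 + 160z + 480) + (0)
Last nonzero remainder: -40z^2 + 160z + 480. Dividing through by -40 gives the monic gcd z^2 - 4z - 12.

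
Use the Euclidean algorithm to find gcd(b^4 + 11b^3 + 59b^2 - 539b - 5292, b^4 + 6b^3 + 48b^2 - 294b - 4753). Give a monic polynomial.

Apply the Euclidean algorithm:
  b^4 + 11b^3 + 59b^2 - 539b - 5292 = (b^4 + 6b^3 + 48b^2 - 294b - 4753) + (5b^3 + 11b^2 - 245b - 539)
  b^4 + 6b^3 + 48b^2 - 294b - 4753 = ((1/5)b + 19/25)(5b^3 + 11b^2 - 245b - 539) + ((2216/25)b^2 - 108584/25)
  5b^3 + 11b^2 - 245b - 539 = ((125/2216)b + 275/2216)((2216/25)b^2 - 108584/25) + (0)
Last nonzero remainder: (2216/25)b^2 - 108584/25. Dividing through by 2216/25 gives the monic gcd b^2 - 49.

b^2 - 49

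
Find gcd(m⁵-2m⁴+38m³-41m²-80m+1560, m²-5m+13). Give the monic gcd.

Euclidean algorithm in ℚ[m]:
  m⁵-2m⁴+38m³-41m²-80m+1560 = (m³+3m²+40m+120)(m²-5m+13) + (0)
The last nonzero remainder m²-5m+13 is already monic.

m²-5m+13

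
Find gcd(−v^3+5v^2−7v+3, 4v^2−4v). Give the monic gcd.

Apply the Euclidean algorithm:
  −v^3+5v^2−7v+3 = (−(1/4)v+1)(4v^2−4v) + (−3v+3)
  4v^2−4v = (−(4/3)v)(−3v+3) + (0)
Last nonzero remainder: −3v+3. Dividing through by −3 gives the monic gcd v−1.

v−1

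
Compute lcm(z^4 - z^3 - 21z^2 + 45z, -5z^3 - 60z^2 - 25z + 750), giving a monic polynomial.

z^5 + 9z^4 - 31z^3 - 165z^2 + 450z

By polynomial division,
  z^4 - z^3 - 21z^2 + 45z = (-(1/5)z + 13/5)(-5z^3 - 60z^2 - 25z + 750) + (130z^2 + 260z - 1950)
  -5z^3 - 60z^2 - 25z + 750 = (-(1/26)z - 5/13)(130z^2 + 260z - 1950) + (0)
Last nonzero remainder: 130z^2 + 260z - 1950. Dividing through by 130 gives the monic gcd z^2 + 2z - 15.
Then lcm(f, g) = f·g / gcd(f, g); expanding and making the result monic gives the answer.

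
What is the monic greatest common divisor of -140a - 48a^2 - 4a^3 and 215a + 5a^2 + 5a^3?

By polynomial division,
  -4a^3 - 48a^2 - 140a = (-4/5)(5a^3 + 5a^2 + 215a) + (-44a^2 + 32a)
  5a^3 + 5a^2 + 215a = (-(5/44)a - 95/484)(-44a^2 + 32a) + ((26775/121)a)
  -44a^2 + 32a = (-(5324/26775)a + 3872/26775)((26775/121)a) + (0)
Last nonzero remainder: (26775/121)a. Dividing through by 26775/121 gives the monic gcd a.

a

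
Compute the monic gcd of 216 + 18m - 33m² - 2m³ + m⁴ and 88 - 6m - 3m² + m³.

Repeated division with remainder:
  m⁴ - 2m³ - 33m² + 18m + 216 = (m + 1)(m³ - 3m² - 6m + 88) + (-24m² - 64m + 128)
  m³ - 3m² - 6m + 88 = (-(1/24)m + 17/72)(-24m² - 64m + 128) + ((130/9)m + 520/9)
  -24m² - 64m + 128 = (-(108/65)m + 144/65)((130/9)m + 520/9) + (0)
Last nonzero remainder: (130/9)m + 520/9. Dividing through by 130/9 gives the monic gcd m + 4.

4 + m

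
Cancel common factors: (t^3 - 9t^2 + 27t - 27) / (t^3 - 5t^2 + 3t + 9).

(t - 3)/(t + 1)

Apply the Euclidean algorithm:
  t^3 - 9t^2 + 27t - 27 = (t^3 - 5t^2 + 3t + 9) + (-4t^2 + 24t - 36)
  t^3 - 5t^2 + 3t + 9 = (-(1/4)t - 1/4)(-4t^2 + 24t - 36) + (0)
Last nonzero remainder: -4t^2 + 24t - 36. Dividing through by -4 gives the monic gcd t^2 - 6t + 9.
Cancel t^2 - 6t + 9 from numerator and denominator to get the reduced form.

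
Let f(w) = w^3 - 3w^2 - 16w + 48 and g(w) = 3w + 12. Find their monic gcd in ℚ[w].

w + 4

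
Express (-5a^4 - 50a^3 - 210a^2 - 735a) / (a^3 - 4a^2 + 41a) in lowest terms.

(-5a^3 - 50a^2 - 210a - 735)/(a^2 - 4a + 41)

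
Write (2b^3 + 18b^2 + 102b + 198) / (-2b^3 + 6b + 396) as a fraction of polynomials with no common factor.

(-b - 3)/(b - 6)

By polynomial division,
  2b^3 + 18b^2 + 102b + 198 = (-1)(-2b^3 + 6b + 396) + (18b^2 + 108b + 594)
  -2b^3 + 6b + 396 = (-(1/9)b + 2/3)(18b^2 + 108b + 594) + (0)
Last nonzero remainder: 18b^2 + 108b + 594. Dividing through by 18 gives the monic gcd b^2 + 6b + 33.
Cancel b^2 + 6b + 33 from numerator and denominator to get the reduced form.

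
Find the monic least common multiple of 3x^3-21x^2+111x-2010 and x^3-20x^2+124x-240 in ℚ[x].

Apply the Euclidean algorithm:
  3x^3-21x^2+111x-2010 = (3)(x^3-20x^2+124x-240) + (39x^2-261x-1290)
  x^3-20x^2+124x-240 = ((1/39)x-173/507)(39x^2-261x-1290) + ((11495/169)x-114950/169)
  39x^2-261x-1290 = ((6591/11495)x+21801/11495)((11495/169)x-114950/169) + (0)
Last nonzero remainder: (11495/169)x-114950/169. Dividing through by 11495/169 gives the monic gcd x-10.
Then lcm(f, g) = f·g / gcd(f, g); expanding and making the result monic gives the answer.

x^5-17x^4+131x^3-1208x^2+7588x-16080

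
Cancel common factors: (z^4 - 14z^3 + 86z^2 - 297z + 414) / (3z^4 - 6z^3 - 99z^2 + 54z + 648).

(z^2 - 5z + 23)/(3z^2 + 21z + 36)

Euclidean algorithm in ℚ[z]:
  z^4 - 14z^3 + 86z^2 - 297z + 414 = (1/3)(3z^4 - 6z^3 - 99z^2 + 54z + 648) + (-12z^3 + 119z^2 - 315z + 198)
  3z^4 - 6z^3 - 99z^2 + 54z + 648 = (-(1/4)z - 95/48)(-12z^3 + 119z^2 - 315z + 198) + ((2773/48)z^2 - (8319/16)z + 8319/8)
  -12z^3 + 119z^2 - 315z + 198 = (-(576/2773)z + 528/2773)((2773/48)z^2 - (8319/16)z + 8319/8) + (0)
Last nonzero remainder: (2773/48)z^2 - (8319/16)z + 8319/8. Dividing through by 2773/48 gives the monic gcd z^2 - 9z + 18.
Cancel z^2 - 9z + 18 from numerator and denominator to get the reduced form.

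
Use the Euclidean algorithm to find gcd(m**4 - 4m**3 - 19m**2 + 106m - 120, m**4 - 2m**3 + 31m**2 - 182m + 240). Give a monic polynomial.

By polynomial division,
  m**4 - 4m**3 - 19m**2 + 106m - 120 = (m**4 - 2m**3 + 31m**2 - 182m + 240) + (-2m**3 - 50m**2 + 288m - 360)
  m**4 - 2m**3 + 31m**2 - 182m + 240 = (-(1/2)m + 27/2)(-2m**3 - 50m**2 + 288m - 360) + (850m**2 - 4250m + 5100)
  -2m**3 - 50m**2 + 288m - 360 = (-(1/425)m - 6/85)(850m**2 - 4250m + 5100) + (0)
Last nonzero remainder: 850m**2 - 4250m + 5100. Dividing through by 850 gives the monic gcd m**2 - 5m + 6.

m**2 - 5m + 6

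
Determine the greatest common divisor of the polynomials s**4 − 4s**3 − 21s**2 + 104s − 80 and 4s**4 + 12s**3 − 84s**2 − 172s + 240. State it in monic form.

s**3 − 21s + 20

By polynomial division,
  s**4 − 4s**3 − 21s**2 + 104s − 80 = (1/4)(4s**4 + 12s**3 − 84s**2 − 172s + 240) + (−7s**3 + 147s − 140)
  4s**4 + 12s**3 − 84s**2 − 172s + 240 = (−(4/7)s − 12/7)(−7s**3 + 147s − 140) + (0)
Last nonzero remainder: −7s**3 + 147s − 140. Dividing through by −7 gives the monic gcd s**3 − 21s + 20.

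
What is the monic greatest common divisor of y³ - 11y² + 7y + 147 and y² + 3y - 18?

Apply the Euclidean algorithm:
  y³ - 11y² + 7y + 147 = (y - 14)(y² + 3y - 18) + (67y - 105)
  y² + 3y - 18 = ((1/67)y + 306/4489)(67y - 105) + (-48672/4489)
  67y - 105 = (-(300763/48672)y + 157115/16224)(-48672/4489) + (0)
The last nonzero remainder is the constant -48672/4489, so the polynomials are coprime and gcd = 1.

1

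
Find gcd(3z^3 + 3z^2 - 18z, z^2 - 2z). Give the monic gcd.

z^2 - 2z

Euclidean algorithm in ℚ[z]:
  3z^3 + 3z^2 - 18z = (3z + 9)(z^2 - 2z) + (0)
The last nonzero remainder z^2 - 2z is already monic.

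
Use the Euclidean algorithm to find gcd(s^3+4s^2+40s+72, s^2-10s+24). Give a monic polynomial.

1

By polynomial division,
  s^3+4s^2+40s+72 = (s+14)(s^2-10s+24) + (156s-264)
  s^2-10s+24 = ((1/156)s-9/169)(156s-264) + (1680/169)
  156s-264 = ((2197/140)s-1859/70)(1680/169) + (0)
The last nonzero remainder is the constant 1680/169, so the polynomials are coprime and gcd = 1.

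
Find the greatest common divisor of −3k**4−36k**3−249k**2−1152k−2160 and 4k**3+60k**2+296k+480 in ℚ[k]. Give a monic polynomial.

k**2+9k+20

Apply the Euclidean algorithm:
  −3k**4−36k**3−249k**2−1152k−2160 = (−(3/4)k+9/4)(4k**3+60k**2+296k+480) + (−162k**2−1458k−3240)
  4k**3+60k**2+296k+480 = (−(2/81)k−4/27)(−162k**2−1458k−3240) + (0)
Last nonzero remainder: −162k**2−1458k−3240. Dividing through by −162 gives the monic gcd k**2+9k+20.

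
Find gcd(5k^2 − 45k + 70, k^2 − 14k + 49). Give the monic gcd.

By polynomial division,
  5k^2 − 45k + 70 = (5)(k^2 − 14k + 49) + (25k − 175)
  k^2 − 14k + 49 = ((1/25)k − 7/25)(25k − 175) + (0)
Last nonzero remainder: 25k − 175. Dividing through by 25 gives the monic gcd k − 7.

k − 7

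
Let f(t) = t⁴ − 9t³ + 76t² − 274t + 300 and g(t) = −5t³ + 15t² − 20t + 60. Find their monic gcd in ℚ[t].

t − 3

By polynomial division,
  t⁴ − 9t³ + 76t² − 274t + 300 = (−(1/5)t + 6/5)(−5t³ + 15t² − 20t + 60) + (54t² − 238t + 228)
  −5t³ + 15t² − 20t + 60 = (−(5/54)t − 95/729)(54t² − 238t + 228) + (−(21800/729)t + 21800/243)
  54t² − 238t + 228 = (−(19683/10900)t + 13851/5450)(−(21800/729)t + 21800/243) + (0)
Last nonzero remainder: −(21800/729)t + 21800/243. Dividing through by −21800/729 gives the monic gcd t − 3.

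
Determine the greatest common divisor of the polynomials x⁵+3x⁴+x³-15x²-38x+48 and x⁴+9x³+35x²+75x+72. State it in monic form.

By polynomial division,
  x⁵+3x⁴+x³-15x²-38x+48 = (x-6)(x⁴+9x³+35x²+75x+72) + (20x³+120x²+340x+480)
  x⁴+9x³+35x²+75x+72 = ((1/20)x+3/20)(20x³+120x²+340x+480) + (0)
Last nonzero remainder: 20x³+120x²+340x+480. Dividing through by 20 gives the monic gcd x³+6x²+17x+24.

x³+6x²+17x+24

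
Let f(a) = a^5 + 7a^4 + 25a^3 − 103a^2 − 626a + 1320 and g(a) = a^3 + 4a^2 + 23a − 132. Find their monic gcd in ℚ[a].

a^3 + 4a^2 + 23a − 132

Repeated division with remainder:
  a^5 + 7a^4 + 25a^3 − 103a^2 − 626a + 1320 = (a^2 + 3a − 10)(a^3 + 4a^2 + 23a − 132) + (0)
The last nonzero remainder a^3 + 4a^2 + 23a − 132 is already monic.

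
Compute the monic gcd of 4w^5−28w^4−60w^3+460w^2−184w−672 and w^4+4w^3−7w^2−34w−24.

w^3+2w^2−11w−12

Euclidean algorithm in ℚ[w]:
  4w^5−28w^4−60w^3+460w^2−184w−672 = (4w−44)(w^4+4w^3−7w^2−34w−24) + (144w^3+288w^2−1584w−1728)
  w^4+4w^3−7w^2−34w−24 = ((1/144)w+1/72)(144w^3+288w^2−1584w−1728) + (0)
Last nonzero remainder: 144w^3+288w^2−1584w−1728. Dividing through by 144 gives the monic gcd w^3+2w^2−11w−12.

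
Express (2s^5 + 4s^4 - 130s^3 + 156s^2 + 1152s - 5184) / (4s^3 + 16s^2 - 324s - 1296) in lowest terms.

(s^3 - 11s^2 + 42s - 72)/(2s - 18)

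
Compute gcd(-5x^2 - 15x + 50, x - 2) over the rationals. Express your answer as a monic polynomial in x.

x - 2

Euclidean algorithm in ℚ[x]:
  -5x^2 - 15x + 50 = (-5x - 25)(x - 2) + (0)
The last nonzero remainder x - 2 is already monic.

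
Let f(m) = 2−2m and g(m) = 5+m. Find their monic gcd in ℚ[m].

1

By polynomial division,
  −2m+2 = (−2)(m+5) + (12)
  m+5 = ((1/12)m+5/12)(12) + (0)
The last nonzero remainder is the constant 12, so the polynomials are coprime and gcd = 1.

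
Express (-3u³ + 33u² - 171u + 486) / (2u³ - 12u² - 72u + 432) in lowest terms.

(-3u² + 15u - 81)/(2u² - 72)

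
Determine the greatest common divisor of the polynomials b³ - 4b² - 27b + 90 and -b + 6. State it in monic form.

b - 6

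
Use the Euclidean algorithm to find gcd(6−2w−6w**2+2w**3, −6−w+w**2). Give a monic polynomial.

−3+w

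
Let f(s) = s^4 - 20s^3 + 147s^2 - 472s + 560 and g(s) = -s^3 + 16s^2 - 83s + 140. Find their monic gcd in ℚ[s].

s^3 - 16s^2 + 83s - 140

Repeated division with remainder:
  s^4 - 20s^3 + 147s^2 - 472s + 560 = (-s + 4)(-s^3 + 16s^2 - 83s + 140) + (0)
Last nonzero remainder: -s^3 + 16s^2 - 83s + 140. Dividing through by -1 gives the monic gcd s^3 - 16s^2 + 83s - 140.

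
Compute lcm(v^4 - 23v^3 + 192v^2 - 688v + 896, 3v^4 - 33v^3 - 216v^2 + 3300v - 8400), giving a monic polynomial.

v^6 - 23v^5 + 92v^4 + 1612v^3 - 18304v^2 + 68800v - 89600

Repeated division with remainder:
  v^4 - 23v^3 + 192v^2 - 688v + 896 = (1/3)(3v^4 - 33v^3 - 216v^2 + 3300v - 8400) + (-12v^3 + 264v^2 - 1788v + 3696)
  3v^4 - 33v^3 - 216v^2 + 3300v - 8400 = (-(1/4)v - 11/4)(-12v^3 + 264v^2 - 1788v + 3696) + (63v^2 - 693v + 1764)
  -12v^3 + 264v^2 - 1788v + 3696 = (-(4/21)v + 44/21)(63v^2 - 693v + 1764) + (0)
Last nonzero remainder: 63v^2 - 693v + 1764. Dividing through by 63 gives the monic gcd v^2 - 11v + 28.
Then lcm(f, g) = f·g / gcd(f, g); expanding and making the result monic gives the answer.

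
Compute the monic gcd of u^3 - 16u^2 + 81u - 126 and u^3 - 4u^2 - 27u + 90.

u^2 - 9u + 18

Euclidean algorithm in ℚ[u]:
  u^3 - 16u^2 + 81u - 126 = (u^3 - 4u^2 - 27u + 90) + (-12u^2 + 108u - 216)
  u^3 - 4u^2 - 27u + 90 = (-(1/12)u - 5/12)(-12u^2 + 108u - 216) + (0)
Last nonzero remainder: -12u^2 + 108u - 216. Dividing through by -12 gives the monic gcd u^2 - 9u + 18.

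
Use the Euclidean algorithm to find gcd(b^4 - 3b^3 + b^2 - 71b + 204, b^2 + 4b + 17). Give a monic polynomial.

By polynomial division,
  b^4 - 3b^3 + b^2 - 71b + 204 = (b^2 - 7b + 12)(b^2 + 4b + 17) + (0)
The last nonzero remainder b^2 + 4b + 17 is already monic.

b^2 + 4b + 17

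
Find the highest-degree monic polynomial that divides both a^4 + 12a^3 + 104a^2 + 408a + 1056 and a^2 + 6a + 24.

Apply the Euclidean algorithm:
  a^4 + 12a^3 + 104a^2 + 408a + 1056 = (a^2 + 6a + 44)(a^2 + 6a + 24) + (0)
The last nonzero remainder a^2 + 6a + 24 is already monic.

a^2 + 6a + 24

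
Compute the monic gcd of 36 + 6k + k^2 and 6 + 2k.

1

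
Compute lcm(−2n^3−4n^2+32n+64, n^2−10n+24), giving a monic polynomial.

n^4−4n^3−28n^2+64n+192

Repeated division with remainder:
  −2n^3−4n^2+32n+64 = (−2n−24)(n^2−10n+24) + (−160n+640)
  n^2−10n+24 = (−(1/160)n+3/80)(−160n+640) + (0)
Last nonzero remainder: −160n+640. Dividing through by −160 gives the monic gcd n−4.
Then lcm(f, g) = f·g / gcd(f, g); expanding and making the result monic gives the answer.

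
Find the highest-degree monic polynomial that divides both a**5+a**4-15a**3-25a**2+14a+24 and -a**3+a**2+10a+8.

a**3-a**2-10a-8

Repeated division with remainder:
  a**5+a**4-15a**3-25a**2+14a+24 = (-a**2-2a+3)(-a**3+a**2+10a+8) + (0)
Last nonzero remainder: -a**3+a**2+10a+8. Dividing through by -1 gives the monic gcd a**3-a**2-10a-8.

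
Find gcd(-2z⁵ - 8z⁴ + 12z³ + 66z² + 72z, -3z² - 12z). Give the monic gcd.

Apply the Euclidean algorithm:
  -2z⁵ - 8z⁴ + 12z³ + 66z² + 72z = ((2/3)z³ - 4z - 6)(-3z² - 12z) + (0)
Last nonzero remainder: -3z² - 12z. Dividing through by -3 gives the monic gcd z² + 4z.

z² + 4z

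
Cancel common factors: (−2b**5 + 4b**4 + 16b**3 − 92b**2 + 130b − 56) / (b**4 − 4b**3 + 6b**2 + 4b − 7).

(−2b**2 − 6b + 8)/(b + 1)

By polynomial division,
  −2b**5 + 4b**4 + 16b**3 − 92b**2 + 130b − 56 = (−2b − 4)(b**4 − 4b**3 + 6b**2 + 4b − 7) + (12b**3 − 60b**2 + 132b − 84)
  b**4 − 4b**3 + 6b**2 + 4b − 7 = ((1/12)b + 1/12)(12b**3 − 60b**2 + 132b − 84) + (0)
Last nonzero remainder: 12b**3 − 60b**2 + 132b − 84. Dividing through by 12 gives the monic gcd b**3 − 5b**2 + 11b − 7.
Cancel b**3 − 5b**2 + 11b − 7 from numerator and denominator to get the reduced form.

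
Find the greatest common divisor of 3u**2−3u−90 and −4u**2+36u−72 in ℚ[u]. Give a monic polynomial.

u−6

Repeated division with remainder:
  3u**2−3u−90 = (−3/4)(−4u**2+36u−72) + (24u−144)
  −4u**2+36u−72 = (−(1/6)u+1/2)(24u−144) + (0)
Last nonzero remainder: 24u−144. Dividing through by 24 gives the monic gcd u−6.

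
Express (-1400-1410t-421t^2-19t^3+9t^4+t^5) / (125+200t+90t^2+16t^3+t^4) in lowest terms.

(-56-34t-t^2+t^3)/(5+6t+t^2)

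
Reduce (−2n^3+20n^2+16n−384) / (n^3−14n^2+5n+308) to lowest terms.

(−2n^2+28n−96)/(n^2−18n+77)

Euclidean algorithm in ℚ[n]:
  −2n^3+20n^2+16n−384 = (−2)(n^3−14n^2+5n+308) + (−8n^2+26n+232)
  n^3−14n^2+5n+308 = (−(1/8)n+43/32)(−8n^2+26n+232) + (−(15/16)n−15/4)
  −8n^2+26n+232 = ((128/15)n−928/15)(−(15/16)n−15/4) + (0)
Last nonzero remainder: −(15/16)n−15/4. Dividing through by −15/16 gives the monic gcd n+4.
Cancel n+4 from numerator and denominator to get the reduced form.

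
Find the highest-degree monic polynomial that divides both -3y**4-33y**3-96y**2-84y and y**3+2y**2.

By polynomial division,
  -3y**4-33y**3-96y**2-84y = (-3y-27)(y**3+2y**2) + (-42y**2-84y)
  y**3+2y**2 = (-(1/42)y)(-42y**2-84y) + (0)
Last nonzero remainder: -42y**2-84y. Dividing through by -42 gives the monic gcd y**2+2y.

y**2+2y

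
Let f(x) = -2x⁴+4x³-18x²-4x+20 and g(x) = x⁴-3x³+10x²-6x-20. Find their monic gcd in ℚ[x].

x³-x²+8x+10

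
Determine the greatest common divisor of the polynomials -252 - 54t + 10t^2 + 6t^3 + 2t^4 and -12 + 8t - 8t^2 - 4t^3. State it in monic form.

3 + t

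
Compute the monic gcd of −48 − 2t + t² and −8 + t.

−8 + t

By polynomial division,
  t² − 2t − 48 = (t + 6)(t − 8) + (0)
The last nonzero remainder t − 8 is already monic.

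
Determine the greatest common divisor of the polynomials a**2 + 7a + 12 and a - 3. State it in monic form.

Repeated division with remainder:
  a**2 + 7a + 12 = (a + 10)(a - 3) + (42)
  a - 3 = ((1/42)a - 1/14)(42) + (0)
The last nonzero remainder is the constant 42, so the polynomials are coprime and gcd = 1.

1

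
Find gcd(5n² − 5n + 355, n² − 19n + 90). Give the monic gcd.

1

Euclidean algorithm in ℚ[n]:
  5n² − 5n + 355 = (5)(n² − 19n + 90) + (90n − 95)
  n² − 19n + 90 = ((1/90)n − 323/1620)(90n − 95) + (23023/324)
  90n − 95 = ((29160/23023)n − 30780/23023)(23023/324) + (0)
The last nonzero remainder is the constant 23023/324, so the polynomials are coprime and gcd = 1.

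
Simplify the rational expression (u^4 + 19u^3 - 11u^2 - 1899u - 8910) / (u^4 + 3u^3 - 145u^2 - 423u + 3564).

(u^2 + u - 110)/(u^2 - 15u + 44)

Apply the Euclidean algorithm:
  u^4 + 19u^3 - 11u^2 - 1899u - 8910 = (u^4 + 3u^3 - 145u^2 - 423u + 3564) + (16u^3 + 134u^2 - 1476u - 12474)
  u^4 + 3u^3 - 145u^2 - 423u + 3564 = ((1/16)u - 43/128)(16u^3 + 134u^2 - 1476u - 12474) + (-(495/64)u^2 - (4455/32)u - 40095/64)
  16u^3 + 134u^2 - 1476u - 12474 = (-(1024/495)u + 896/45)(-(495/64)u^2 - (4455/32)u - 40095/64) + (0)
Last nonzero remainder: -(495/64)u^2 - (4455/32)u - 40095/64. Dividing through by -495/64 gives the monic gcd u^2 + 18u + 81.
Cancel u^2 + 18u + 81 from numerator and denominator to get the reduced form.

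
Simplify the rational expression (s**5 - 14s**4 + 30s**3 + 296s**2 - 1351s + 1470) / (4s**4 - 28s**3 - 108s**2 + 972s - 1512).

(s**3 - 4s**2 - 31s + 70)/(4s**2 + 12s - 72)

Apply the Euclidean algorithm:
  s**5 - 14s**4 + 30s**3 + 296s**2 - 1351s + 1470 = ((1/4)s - 7/4)(4s**4 - 28s**3 - 108s**2 + 972s - 1512) + (8s**3 - 136s**2 + 728s - 1176)
  4s**4 - 28s**3 - 108s**2 + 972s - 1512 = ((1/2)s + 5)(8s**3 - 136s**2 + 728s - 1176) + (208s**2 - 2080s + 4368)
  8s**3 - 136s**2 + 728s - 1176 = ((1/26)s - 7/26)(208s**2 - 2080s + 4368) + (0)
Last nonzero remainder: 208s**2 - 2080s + 4368. Dividing through by 208 gives the monic gcd s**2 - 10s + 21.
Cancel s**2 - 10s + 21 from numerator and denominator to get the reduced form.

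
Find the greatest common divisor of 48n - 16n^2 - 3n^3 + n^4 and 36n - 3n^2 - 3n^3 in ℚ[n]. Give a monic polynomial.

-12n + n^2 + n^3

Repeated division with remainder:
  n^4 - 3n^3 - 16n^2 + 48n = (-(1/3)n + 4/3)(-3n^3 - 3n^2 + 36n) + (0)
Last nonzero remainder: -3n^3 - 3n^2 + 36n. Dividing through by -3 gives the monic gcd n^3 + n^2 - 12n.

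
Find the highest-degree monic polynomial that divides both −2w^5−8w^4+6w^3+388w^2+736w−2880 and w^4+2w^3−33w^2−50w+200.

w^3−3w^2−18w+40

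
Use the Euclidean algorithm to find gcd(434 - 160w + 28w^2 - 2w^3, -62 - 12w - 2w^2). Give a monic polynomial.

1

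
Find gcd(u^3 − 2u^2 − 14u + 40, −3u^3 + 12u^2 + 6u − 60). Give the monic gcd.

Repeated division with remainder:
  u^3 − 2u^2 − 14u + 40 = (−1/3)(−3u^3 + 12u^2 + 6u − 60) + (2u^2 − 12u + 20)
  −3u^3 + 12u^2 + 6u − 60 = (−(3/2)u − 3)(2u^2 − 12u + 20) + (0)
Last nonzero remainder: 2u^2 − 12u + 20. Dividing through by 2 gives the monic gcd u^2 − 6u + 10.

u^2 − 6u + 10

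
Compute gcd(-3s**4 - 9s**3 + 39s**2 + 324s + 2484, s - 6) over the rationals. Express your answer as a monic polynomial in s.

s - 6

Euclidean algorithm in ℚ[s]:
  -3s**4 - 9s**3 + 39s**2 + 324s + 2484 = (-3s**3 - 27s**2 - 123s - 414)(s - 6) + (0)
The last nonzero remainder s - 6 is already monic.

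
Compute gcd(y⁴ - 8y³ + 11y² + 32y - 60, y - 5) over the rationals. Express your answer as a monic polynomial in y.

y - 5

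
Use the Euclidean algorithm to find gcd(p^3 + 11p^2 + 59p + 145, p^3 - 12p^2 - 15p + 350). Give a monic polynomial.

p + 5

Euclidean algorithm in ℚ[p]:
  p^3 + 11p^2 + 59p + 145 = (p^3 - 12p^2 - 15p + 350) + (23p^2 + 74p - 205)
  p^3 - 12p^2 - 15p + 350 = ((1/23)p - 350/529)(23p^2 + 74p - 205) + ((22680/529)p + 113400/529)
  23p^2 + 74p - 205 = ((12167/22680)p - 21689/22680)((22680/529)p + 113400/529) + (0)
Last nonzero remainder: (22680/529)p + 113400/529. Dividing through by 22680/529 gives the monic gcd p + 5.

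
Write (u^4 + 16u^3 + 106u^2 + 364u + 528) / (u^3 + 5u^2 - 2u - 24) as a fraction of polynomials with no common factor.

Repeated division with remainder:
  u^4 + 16u^3 + 106u^2 + 364u + 528 = (u + 11)(u^3 + 5u^2 - 2u - 24) + (53u^2 + 410u + 792)
  u^3 + 5u^2 - 2u - 24 = ((1/53)u - 145/2809)(53u^2 + 410u + 792) + ((11856/2809)u + 47424/2809)
  53u^2 + 410u + 792 = ((148877/11856)u + 92697/1976)((11856/2809)u + 47424/2809) + (0)
Last nonzero remainder: (11856/2809)u + 47424/2809. Dividing through by 11856/2809 gives the monic gcd u + 4.
Cancel u + 4 from numerator and denominator to get the reduced form.

(u^3 + 12u^2 + 58u + 132)/(u^2 + u - 6)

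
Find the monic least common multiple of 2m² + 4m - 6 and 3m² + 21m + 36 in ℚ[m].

Apply the Euclidean algorithm:
  2m² + 4m - 6 = (2/3)(3m² + 21m + 36) + (-10m - 30)
  3m² + 21m + 36 = (-(3/10)m - 6/5)(-10m - 30) + (0)
Last nonzero remainder: -10m - 30. Dividing through by -10 gives the monic gcd m + 3.
Then lcm(f, g) = f·g / gcd(f, g); expanding and making the result monic gives the answer.

m³ + 6m² + 5m - 12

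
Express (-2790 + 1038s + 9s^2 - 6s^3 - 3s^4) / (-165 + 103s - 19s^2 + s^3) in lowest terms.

Apply the Euclidean algorithm:
  -3s^4 - 6s^3 + 9s^2 + 1038s - 2790 = (-3s - 63)(s^3 - 19s^2 + 103s - 165) + (-879s^2 + 7032s - 13185)
  s^3 - 19s^2 + 103s - 165 = (-(1/879)s + 11/879)(-879s^2 + 7032s - 13185) + (0)
Last nonzero remainder: -879s^2 + 7032s - 13185. Dividing through by -879 gives the monic gcd s^2 - 8s + 15.
Cancel s^2 - 8s + 15 from numerator and denominator to get the reduced form.

(-186 - 30s - 3s^2)/(-11 + s)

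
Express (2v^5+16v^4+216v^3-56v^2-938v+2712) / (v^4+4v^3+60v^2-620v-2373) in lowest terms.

(2v^2-6v+8)/(v-7)

Euclidean algorithm in ℚ[v]:
  2v^5+16v^4+216v^3-56v^2-938v+2712 = (2v+8)(v^4+4v^3+60v^2-620v-2373) + (64v^3+704v^2+8768v+21696)
  v^4+4v^3+60v^2-620v-2373 = ((1/64)v-7/64)(64v^3+704v^2+8768v+21696) + (0)
Last nonzero remainder: 64v^3+704v^2+8768v+21696. Dividing through by 64 gives the monic gcd v^3+11v^2+137v+339.
Cancel v^3+11v^2+137v+339 from numerator and denominator to get the reduced form.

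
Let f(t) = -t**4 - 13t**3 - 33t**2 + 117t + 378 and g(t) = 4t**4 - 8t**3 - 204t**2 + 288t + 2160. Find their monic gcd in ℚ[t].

t**2 + 9t + 18

By polynomial division,
  -t**4 - 13t**3 - 33t**2 + 117t + 378 = (-1/4)(4t**4 - 8t**3 - 204t**2 + 288t + 2160) + (-15t**3 - 84t**2 + 189t + 918)
  4t**4 - 8t**3 - 204t**2 + 288t + 2160 = (-(4/15)t + 152/75)(-15t**3 - 84t**2 + 189t + 918) + ((416/25)t**2 + (3744/25)t + 7488/25)
  -15t**3 - 84t**2 + 189t + 918 = (-(375/416)t + 1275/416)((416/25)t**2 + (3744/25)t + 7488/25) + (0)
Last nonzero remainder: (416/25)t**2 + (3744/25)t + 7488/25. Dividing through by 416/25 gives the monic gcd t**2 + 9t + 18.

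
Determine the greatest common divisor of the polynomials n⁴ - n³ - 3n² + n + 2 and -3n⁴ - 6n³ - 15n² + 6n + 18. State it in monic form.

n² - 1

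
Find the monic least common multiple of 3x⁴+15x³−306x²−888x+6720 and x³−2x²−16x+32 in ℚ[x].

x⁶+7x⁵−100x⁴−540x³+2464x²+6848x−17920

Repeated division with remainder:
  3x⁴+15x³−306x²−888x+6720 = (3x+21)(x³−2x²−16x+32) + (−216x²−648x+6048)
  x³−2x²−16x+32 = (−(1/216)x+5/216)(−216x²−648x+6048) + (27x−108)
  −216x²−648x+6048 = (−8x−56)(27x−108) + (0)
Last nonzero remainder: 27x−108. Dividing through by 27 gives the monic gcd x−4.
Then lcm(f, g) = f·g / gcd(f, g); expanding and making the result monic gives the answer.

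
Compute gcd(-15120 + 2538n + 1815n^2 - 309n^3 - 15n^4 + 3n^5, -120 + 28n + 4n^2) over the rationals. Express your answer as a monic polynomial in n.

By polynomial division,
  3n^5 - 15n^4 - 309n^3 + 1815n^2 + 2538n - 15120 = ((3/4)n^3 - 9n^2 + (33/4)n + 126)(4n^2 + 28n - 120) + (0)
Last nonzero remainder: 4n^2 + 28n - 120. Dividing through by 4 gives the monic gcd n^2 + 7n - 30.

-30 + 7n + n^2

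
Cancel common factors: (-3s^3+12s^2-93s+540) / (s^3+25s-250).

(-3s^2-3s-108)/(s^2+5s+50)

Apply the Euclidean algorithm:
  -3s^3+12s^2-93s+540 = (-3)(s^3+25s-250) + (12s^2-18s-210)
  s^3+25s-250 = ((1/12)s+1/8)(12s^2-18s-210) + ((179/4)s-895/4)
  12s^2-18s-210 = ((48/179)s+168/179)((179/4)s-895/4) + (0)
Last nonzero remainder: (179/4)s-895/4. Dividing through by 179/4 gives the monic gcd s-5.
Cancel s-5 from numerator and denominator to get the reduced form.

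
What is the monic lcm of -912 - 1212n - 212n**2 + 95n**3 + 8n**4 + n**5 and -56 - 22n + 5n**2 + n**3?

-6384 - 9396n - 2696n**2 + 453n**3 + 151n**4 + 15n**5 + n**6

Apply the Euclidean algorithm:
  n**5 + 8n**4 + 95n**3 - 212n**2 - 1212n - 912 = (n**2 + 3n + 102)(n**3 + 5n**2 - 22n - 56) + (-600n**2 + 1200n + 4800)
  n**3 + 5n**2 - 22n - 56 = (-(1/600)n - 7/600)(-600n**2 + 1200n + 4800) + (0)
Last nonzero remainder: -600n**2 + 1200n + 4800. Dividing through by -600 gives the monic gcd n**2 - 2n - 8.
Then lcm(f, g) = f·g / gcd(f, g); expanding and making the result monic gives the answer.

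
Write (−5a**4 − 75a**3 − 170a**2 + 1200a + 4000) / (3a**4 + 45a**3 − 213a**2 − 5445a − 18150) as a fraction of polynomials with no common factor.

(−5a**2 + 80)/(3a**2 − 363)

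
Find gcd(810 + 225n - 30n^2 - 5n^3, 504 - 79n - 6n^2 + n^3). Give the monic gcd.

Euclidean algorithm in ℚ[n]:
  -5n^3 - 30n^2 + 225n + 810 = (-5)(n^3 - 6n^2 - 79n + 504) + (-60n^2 - 170n + 3330)
  n^3 - 6n^2 - 79n + 504 = (-(1/60)n + 53/360)(-60n^2 - 170n + 3330) + ((55/36)n + 55/4)
  -60n^2 - 170n + 3330 = (-(432/11)n + 2664/11)((55/36)n + 55/4) + (0)
Last nonzero remainder: (55/36)n + 55/4. Dividing through by 55/36 gives the monic gcd n + 9.

9 + n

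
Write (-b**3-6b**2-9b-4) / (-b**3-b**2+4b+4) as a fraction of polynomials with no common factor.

Apply the Euclidean algorithm:
  -b**3-6b**2-9b-4 = (-b**3-b**2+4b+4) + (-5b**2-13b-8)
  -b**3-b**2+4b+4 = ((1/5)b-8/25)(-5b**2-13b-8) + ((36/25)b+36/25)
  -5b**2-13b-8 = (-(125/36)b-50/9)((36/25)b+36/25) + (0)
Last nonzero remainder: (36/25)b+36/25. Dividing through by 36/25 gives the monic gcd b+1.
Cancel b+1 from numerator and denominator to get the reduced form.

(b**2+5b+4)/(b**2-4)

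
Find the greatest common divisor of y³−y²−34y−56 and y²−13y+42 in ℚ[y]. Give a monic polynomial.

y−7

Apply the Euclidean algorithm:
  y³−y²−34y−56 = (y+12)(y²−13y+42) + (80y−560)
  y²−13y+42 = ((1/80)y−3/40)(80y−560) + (0)
Last nonzero remainder: 80y−560. Dividing through by 80 gives the monic gcd y−7.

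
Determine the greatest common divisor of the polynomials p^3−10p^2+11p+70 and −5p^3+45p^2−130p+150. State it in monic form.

p−5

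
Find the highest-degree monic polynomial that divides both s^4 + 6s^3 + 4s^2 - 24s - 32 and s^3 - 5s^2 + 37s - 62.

Euclidean algorithm in ℚ[s]:
  s^4 + 6s^3 + 4s^2 - 24s - 32 = (s + 11)(s^3 - 5s^2 + 37s - 62) + (22s^2 - 369s + 650)
  s^3 - 5s^2 + 37s - 62 = ((1/22)s + 259/484)(22s^2 - 369s + 650) + ((99179/484)s - 99179/242)
  22s^2 - 369s + 650 = ((10648/99179)s - 157300/99179)((99179/484)s - 99179/242) + (0)
Last nonzero remainder: (99179/484)s - 99179/242. Dividing through by 99179/484 gives the monic gcd s - 2.

s - 2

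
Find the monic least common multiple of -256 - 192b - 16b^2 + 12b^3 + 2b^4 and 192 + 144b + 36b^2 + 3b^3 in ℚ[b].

Euclidean algorithm in ℚ[b]:
  2b^4 + 12b^3 - 16b^2 - 192b - 256 = ((2/3)b - 4)(3b^3 + 36b^2 + 144b + 192) + (32b^2 + 256b + 512)
  3b^3 + 36b^2 + 144b + 192 = ((3/32)b + 3/8)(32b^2 + 256b + 512) + (0)
Last nonzero remainder: 32b^2 + 256b + 512. Dividing through by 32 gives the monic gcd b^2 + 8b + 16.
Then lcm(f, g) = f·g / gcd(f, g); expanding and making the result monic gives the answer.

-512 - 512b - 128b^2 + 16b^3 + 10b^4 + b^5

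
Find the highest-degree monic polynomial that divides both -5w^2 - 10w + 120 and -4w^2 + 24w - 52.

1

By polynomial division,
  -5w^2 - 10w + 120 = (5/4)(-4w^2 + 24w - 52) + (-40w + 185)
  -4w^2 + 24w - 52 = ((1/10)w - 11/80)(-40w + 185) + (-425/16)
  -40w + 185 = ((128/85)w - 592/85)(-425/16) + (0)
The last nonzero remainder is the constant -425/16, so the polynomials are coprime and gcd = 1.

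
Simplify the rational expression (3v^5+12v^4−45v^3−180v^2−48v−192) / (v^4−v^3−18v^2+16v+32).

(3v^3+12v^2+3v+12)/(v^2−v−2)

Repeated division with remainder:
  3v^5+12v^4−45v^3−180v^2−48v−192 = (3v+15)(v^4−v^3−18v^2+16v+32) + (24v^3+42v^2−384v−672)
  v^4−v^3−18v^2+16v+32 = ((1/24)v−11/96)(24v^3+42v^2−384v−672) + ((45/16)v^2−45)
  24v^3+42v^2−384v−672 = ((128/15)v+224/15)((45/16)v^2−45) + (0)
Last nonzero remainder: (45/16)v^2−45. Dividing through by 45/16 gives the monic gcd v^2−16.
Cancel v^2−16 from numerator and denominator to get the reduced form.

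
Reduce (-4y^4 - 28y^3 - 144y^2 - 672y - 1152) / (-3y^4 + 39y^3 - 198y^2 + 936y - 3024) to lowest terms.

Euclidean algorithm in ℚ[y]:
  -4y^4 - 28y^3 - 144y^2 - 672y - 1152 = (4/3)(-3y^4 + 39y^3 - 198y^2 + 936y - 3024) + (-80y^3 + 120y^2 - 1920y + 2880)
  -3y^4 + 39y^3 - 198y^2 + 936y - 3024 = ((3/80)y - 69/160)(-80y^3 + 120y^2 - 1920y + 2880) + (-(297/4)y^2 - 1782)
  -80y^3 + 120y^2 - 1920y + 2880 = ((320/297)y - 160/99)(-(297/4)y^2 - 1782) + (0)
Last nonzero remainder: -(297/4)y^2 - 1782. Dividing through by -297/4 gives the monic gcd y^2 + 24.
Cancel y^2 + 24 from numerator and denominator to get the reduced form.

(4y^2 + 28y + 48)/(3y^2 - 39y + 126)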